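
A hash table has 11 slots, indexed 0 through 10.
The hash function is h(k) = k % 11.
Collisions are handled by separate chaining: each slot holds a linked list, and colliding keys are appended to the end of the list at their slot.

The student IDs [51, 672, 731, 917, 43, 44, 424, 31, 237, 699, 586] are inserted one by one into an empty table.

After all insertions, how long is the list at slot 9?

1

51 -> bucket 7
672 -> bucket 1
731 -> bucket 5
917 -> bucket 4
43 -> bucket 10
44 -> bucket 0
424 -> bucket 6
31 -> bucket 9
237 -> bucket 6 (collision)
699 -> bucket 6 (collision)
586 -> bucket 3
Final buckets:
0: 44
1: 672
2: -
3: 586
4: 917
5: 731
6: 424 -> 237 -> 699
7: 51
8: -
9: 31
10: 43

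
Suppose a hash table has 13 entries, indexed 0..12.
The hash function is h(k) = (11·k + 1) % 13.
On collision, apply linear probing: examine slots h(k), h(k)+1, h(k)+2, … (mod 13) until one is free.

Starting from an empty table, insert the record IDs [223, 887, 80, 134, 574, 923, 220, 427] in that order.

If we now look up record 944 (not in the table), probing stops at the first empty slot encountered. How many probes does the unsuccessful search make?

223: h=10 => slot 10
887: h=8 => slot 8
80: h=10, probe 10,11 => slot 11
134: h=6 => slot 6
574: h=10, probe 10,11,12 => slot 12
923: h=1 => slot 1
220: h=3 => slot 3
427: h=5 => slot 5
Table: [—, 923, —, 220, —, 427, 134, —, 887, —, 223, 80, 574]
Lookup 944: h=11, probe 11,12,0 → slot 0 empty, not found.

3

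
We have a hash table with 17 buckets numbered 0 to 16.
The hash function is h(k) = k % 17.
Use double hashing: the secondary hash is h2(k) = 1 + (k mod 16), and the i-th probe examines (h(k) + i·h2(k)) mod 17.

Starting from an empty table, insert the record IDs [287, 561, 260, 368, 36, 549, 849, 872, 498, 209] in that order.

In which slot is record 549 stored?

287: h=15 -> slot 15
561: h=0 -> slot 0
260: h=5 -> slot 5
368: h=11 -> slot 11
36: h=2 -> slot 2
549: h=5, h2=6, probe 5,11,0,6 -> slot 6
849: h=16 -> slot 16
872: h=5, h2=9, probe 5,14 -> slot 14
498: h=5, h2=3, probe 5,8 -> slot 8
209: h=5, h2=2, probe 5,7 -> slot 7
Table: [561, —, 36, —, —, 260, 549, 209, 498, —, —, 368, —, —, 872, 287, 849]

6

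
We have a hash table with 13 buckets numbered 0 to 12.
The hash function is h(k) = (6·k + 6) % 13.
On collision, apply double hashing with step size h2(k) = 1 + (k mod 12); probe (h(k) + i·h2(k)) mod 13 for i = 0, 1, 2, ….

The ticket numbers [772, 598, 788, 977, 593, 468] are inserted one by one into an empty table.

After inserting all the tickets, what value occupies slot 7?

468

772 hashes to 10; slot 10 is free => place at 10.
598 hashes to 6; slot 6 is free => place at 6.
788 hashes to 2; slot 2 is free => place at 2.
977 hashes to 5; slot 5 is free => place at 5.
593 hashes to 2, h2=6; 2 taken => place at 8.
468 hashes to 6, h2=1; 6 taken => place at 7.
Table: [_, _, 788, _, _, 977, 598, 468, 593, _, 772, _, _]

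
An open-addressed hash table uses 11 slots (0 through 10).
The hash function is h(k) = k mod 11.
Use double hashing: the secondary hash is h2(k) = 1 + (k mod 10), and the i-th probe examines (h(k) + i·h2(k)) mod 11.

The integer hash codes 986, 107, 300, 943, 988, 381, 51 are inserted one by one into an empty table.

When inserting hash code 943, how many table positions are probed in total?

Insert 986: h=7, slot 7 empty => index 7.
Insert 107: h=8, slot 8 empty => index 8.
Insert 300: h=3, slot 3 empty => index 3.
Insert 943: h=8, h2=4, slot 8 occupied => index 1.
Insert 988: h=9, slot 9 empty => index 9.
Insert 381: h=7, h2=2, slots 7,9 occupied => index 0.
Insert 51: h=7, h2=2, slots 7,9,0 occupied => index 2.
Table: [381, 943, 51, 300, ∅, ∅, ∅, 986, 107, 988, ∅]

2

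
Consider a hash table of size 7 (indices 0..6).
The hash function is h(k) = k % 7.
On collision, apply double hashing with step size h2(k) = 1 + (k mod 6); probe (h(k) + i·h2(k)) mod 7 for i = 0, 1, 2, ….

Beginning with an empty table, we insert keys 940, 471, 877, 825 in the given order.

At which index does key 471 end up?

6

940 hashes to 2; slot 2 is free -> place at 2.
471 hashes to 2, h2=4; 2 taken -> place at 6.
877 hashes to 2, h2=2; 2 taken -> place at 4.
825 hashes to 6, h2=4; 6 taken -> place at 3.
Table: [-, -, 940, 825, 877, -, 471]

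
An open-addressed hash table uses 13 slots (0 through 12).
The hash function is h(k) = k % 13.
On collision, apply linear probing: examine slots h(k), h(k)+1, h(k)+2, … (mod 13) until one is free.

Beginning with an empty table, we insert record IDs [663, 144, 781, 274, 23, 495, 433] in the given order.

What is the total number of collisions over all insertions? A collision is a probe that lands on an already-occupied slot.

7

663: h=0 → slot 0
144: h=1 → slot 1
781: h=1, probe 1,2 → slot 2
274: h=1, probe 1,2,3 → slot 3
23: h=10 → slot 10
495: h=1, probe 1,2,3,4 → slot 4
433: h=4, probe 4,5 → slot 5
Table: [663, 144, 781, 274, 495, 433, -, -, -, -, 23, -, -]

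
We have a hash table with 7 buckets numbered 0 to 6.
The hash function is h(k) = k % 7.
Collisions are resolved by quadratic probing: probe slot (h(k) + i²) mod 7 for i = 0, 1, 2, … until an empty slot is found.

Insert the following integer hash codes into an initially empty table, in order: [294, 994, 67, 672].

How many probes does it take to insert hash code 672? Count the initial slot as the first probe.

294: h=0 => slot 0
994: h=0, probe 0,1 => slot 1
67: h=4 => slot 4
672: h=0, probe 0,1,4,2 => slot 2
Table: [294, 994, 672, _, 67, _, _]

4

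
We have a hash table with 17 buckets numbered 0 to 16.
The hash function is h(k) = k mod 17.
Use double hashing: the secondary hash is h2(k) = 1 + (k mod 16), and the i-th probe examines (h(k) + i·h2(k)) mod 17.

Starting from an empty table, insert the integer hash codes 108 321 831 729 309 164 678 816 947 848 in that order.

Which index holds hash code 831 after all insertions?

14

Insert 108: h=6, slot 6 empty → index 6.
Insert 321: h=15, slot 15 empty → index 15.
Insert 831: h=15, h2=16, slot 15 occupied → index 14.
Insert 729: h=15, h2=10, slot 15 occupied → index 8.
Insert 309: h=3, slot 3 empty → index 3.
Insert 164: h=11, slot 11 empty → index 11.
Insert 678: h=15, h2=7, slot 15 occupied → index 5.
Insert 816: h=0, slot 0 empty → index 0.
Insert 947: h=12, slot 12 empty → index 12.
Insert 848: h=15, h2=1, slot 15 occupied → index 16.
Table: [816, _, _, 309, _, 678, 108, _, 729, _, _, 164, 947, _, 831, 321, 848]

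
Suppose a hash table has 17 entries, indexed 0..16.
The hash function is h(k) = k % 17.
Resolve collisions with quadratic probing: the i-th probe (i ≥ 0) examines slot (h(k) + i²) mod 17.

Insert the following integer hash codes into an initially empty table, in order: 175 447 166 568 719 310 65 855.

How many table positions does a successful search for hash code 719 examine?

3

Insert 175: h=5, slot 5 empty -> index 5.
Insert 447: h=5, slot 5 occupied -> index 6.
Insert 166: h=13, slot 13 empty -> index 13.
Insert 568: h=7, slot 7 empty -> index 7.
Insert 719: h=5, slots 5,6 occupied -> index 9.
Insert 310: h=4, slot 4 empty -> index 4.
Insert 65: h=14, slot 14 empty -> index 14.
Insert 855: h=5, slots 5,6,9,14,4,13,7 occupied -> index 3.
Table: [∅, ∅, ∅, 855, 310, 175, 447, 568, ∅, 719, ∅, ∅, ∅, 166, 65, ∅, ∅]
Lookup 719: h=5, probe 5,6,9 → found at 9.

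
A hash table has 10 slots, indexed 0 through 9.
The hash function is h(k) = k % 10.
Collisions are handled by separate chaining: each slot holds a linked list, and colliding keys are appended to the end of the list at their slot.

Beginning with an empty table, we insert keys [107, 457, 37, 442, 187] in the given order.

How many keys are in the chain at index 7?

4

Insert 107: h=7, bucket 7 empty -> new chain.
Insert 457: h=7, bucket 7 nonempty -> append to chain.
Insert 37: h=7, bucket 7 nonempty -> append to chain.
Insert 442: h=2, bucket 2 empty -> new chain.
Insert 187: h=7, bucket 7 nonempty -> append to chain.
Final buckets:
0: .
1: .
2: 442
3: .
4: .
5: .
6: .
7: 107 -> 457 -> 37 -> 187
8: .
9: .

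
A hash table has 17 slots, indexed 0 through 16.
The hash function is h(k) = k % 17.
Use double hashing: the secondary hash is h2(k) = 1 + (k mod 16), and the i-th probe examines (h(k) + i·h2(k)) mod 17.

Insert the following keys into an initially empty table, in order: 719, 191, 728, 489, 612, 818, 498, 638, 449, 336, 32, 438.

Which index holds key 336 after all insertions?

15

719: h=5 → slot 5
191: h=4 → slot 4
728: h=14 → slot 14
489: h=13 → slot 13
612: h=0 → slot 0
818: h=2 → slot 2
498: h=5, h2=3, probe 5,8 → slot 8
638: h=9 → slot 9
449: h=7 → slot 7
336: h=13, h2=1, probe 13,14,15 → slot 15
32: h=15, h2=1, probe 15,16 → slot 16
438: h=13, h2=7, probe 13,3 → slot 3
Table: [612, —, 818, 438, 191, 719, —, 449, 498, 638, —, —, —, 489, 728, 336, 32]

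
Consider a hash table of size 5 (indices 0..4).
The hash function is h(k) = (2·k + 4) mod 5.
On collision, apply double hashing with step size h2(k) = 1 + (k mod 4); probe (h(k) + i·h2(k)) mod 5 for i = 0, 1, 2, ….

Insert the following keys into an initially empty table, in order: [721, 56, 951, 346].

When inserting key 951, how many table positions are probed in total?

721: h=1 => slot 1
56: h=1, h2=1, probe 1,2 => slot 2
951: h=1, h2=4, probe 1,0 => slot 0
346: h=1, h2=3, probe 1,4 => slot 4
Table: [951, 721, 56, _, 346]

2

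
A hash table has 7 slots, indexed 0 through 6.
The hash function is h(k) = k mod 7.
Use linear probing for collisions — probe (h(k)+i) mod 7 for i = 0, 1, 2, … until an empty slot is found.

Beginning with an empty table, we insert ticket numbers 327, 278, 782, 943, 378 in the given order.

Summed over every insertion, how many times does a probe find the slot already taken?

8

327 hashes to 5; slot 5 is free => place at 5.
278 hashes to 5; 5 taken => place at 6.
782 hashes to 5; 5,6 taken => place at 0.
943 hashes to 5; 5,6,0 taken => place at 1.
378 hashes to 0; 0,1 taken => place at 2.
Table: [782, 943, 378, ., ., 327, 278]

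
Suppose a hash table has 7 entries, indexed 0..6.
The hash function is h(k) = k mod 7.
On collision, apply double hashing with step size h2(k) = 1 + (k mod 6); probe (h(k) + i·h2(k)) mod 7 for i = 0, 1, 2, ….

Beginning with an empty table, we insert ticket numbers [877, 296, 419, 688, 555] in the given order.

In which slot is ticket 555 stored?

3

877: h=2 → slot 2
296: h=2, h2=3, probe 2,5 → slot 5
419: h=6 → slot 6
688: h=2, h2=5, probe 2,0 → slot 0
555: h=2, h2=4, probe 2,6,3 → slot 3
Table: [688, —, 877, 555, —, 296, 419]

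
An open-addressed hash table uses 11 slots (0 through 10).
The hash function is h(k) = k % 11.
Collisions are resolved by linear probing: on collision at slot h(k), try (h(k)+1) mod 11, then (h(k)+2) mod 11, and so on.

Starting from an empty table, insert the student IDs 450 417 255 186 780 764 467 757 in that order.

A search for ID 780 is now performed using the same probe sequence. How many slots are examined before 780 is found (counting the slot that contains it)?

5

450 hashes to 10; slot 10 is free -> place at 10.
417 hashes to 10; 10 taken -> place at 0.
255 hashes to 2; slot 2 is free -> place at 2.
186 hashes to 10; 10,0 taken -> place at 1.
780 hashes to 10; 10,0,1,2 taken -> place at 3.
764 hashes to 5; slot 5 is free -> place at 5.
467 hashes to 5; 5 taken -> place at 6.
757 hashes to 9; slot 9 is free -> place at 9.
Table: [417, 186, 255, 780, —, 764, 467, —, —, 757, 450]
Lookup 780: h=10, probe 10,0,1,2,3 → found at 3.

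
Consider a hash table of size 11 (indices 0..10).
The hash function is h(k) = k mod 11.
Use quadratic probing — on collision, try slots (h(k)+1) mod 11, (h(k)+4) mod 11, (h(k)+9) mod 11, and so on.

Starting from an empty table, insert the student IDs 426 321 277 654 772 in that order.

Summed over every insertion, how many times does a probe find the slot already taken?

426: h=8 → slot 8
321: h=2 → slot 2
277: h=2, probe 2,3 → slot 3
654: h=5 → slot 5
772: h=2, probe 2,3,6 → slot 6
Table: [—, —, 321, 277, —, 654, 772, —, 426, —, —]

3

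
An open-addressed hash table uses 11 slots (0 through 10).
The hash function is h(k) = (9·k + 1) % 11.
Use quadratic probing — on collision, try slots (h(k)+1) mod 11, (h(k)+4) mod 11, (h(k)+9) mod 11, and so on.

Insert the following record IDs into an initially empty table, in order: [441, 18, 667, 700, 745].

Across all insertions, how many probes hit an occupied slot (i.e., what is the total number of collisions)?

441: h=10 -> slot 10
18: h=9 -> slot 9
667: h=9, probe 9,10,2 -> slot 2
700: h=9, probe 9,10,2,7 -> slot 7
745: h=7, probe 7,8 -> slot 8
Table: [∅, ∅, 667, ∅, ∅, ∅, ∅, 700, 745, 18, 441]

6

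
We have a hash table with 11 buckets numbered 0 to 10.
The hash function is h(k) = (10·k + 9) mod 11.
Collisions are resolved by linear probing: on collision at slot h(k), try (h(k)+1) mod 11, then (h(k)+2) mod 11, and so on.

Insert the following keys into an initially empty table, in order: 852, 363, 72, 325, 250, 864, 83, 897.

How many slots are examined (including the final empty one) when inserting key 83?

852 hashes to 4; slot 4 is free → place at 4.
363 hashes to 9; slot 9 is free → place at 9.
72 hashes to 3; slot 3 is free → place at 3.
325 hashes to 3; 3,4 taken → place at 5.
250 hashes to 1; slot 1 is free → place at 1.
864 hashes to 3; 3,4,5 taken → place at 6.
83 hashes to 3; 3,4,5,6 taken → place at 7.
897 hashes to 3; 3,4,5,6,7 taken → place at 8.
Table: [., 250, ., 72, 852, 325, 864, 83, 897, 363, .]

5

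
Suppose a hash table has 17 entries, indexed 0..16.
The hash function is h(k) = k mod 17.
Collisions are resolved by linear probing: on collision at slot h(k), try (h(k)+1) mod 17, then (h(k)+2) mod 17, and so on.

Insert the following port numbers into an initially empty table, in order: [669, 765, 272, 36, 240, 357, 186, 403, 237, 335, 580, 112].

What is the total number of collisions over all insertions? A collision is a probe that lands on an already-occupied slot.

669 hashes to 6; slot 6 is free → place at 6.
765 hashes to 0; slot 0 is free → place at 0.
272 hashes to 0; 0 taken → place at 1.
36 hashes to 2; slot 2 is free → place at 2.
240 hashes to 2; 2 taken → place at 3.
357 hashes to 0; 0,1,2,3 taken → place at 4.
186 hashes to 16; slot 16 is free → place at 16.
403 hashes to 12; slot 12 is free → place at 12.
237 hashes to 16; 16,0,1,2,3,4 taken → place at 5.
335 hashes to 12; 12 taken → place at 13.
580 hashes to 2; 2,3,4,5,6 taken → place at 7.
112 hashes to 10; slot 10 is free → place at 10.
Table: [765, 272, 36, 240, 357, 237, 669, 580, -, -, 112, -, 403, 335, -, -, 186]

18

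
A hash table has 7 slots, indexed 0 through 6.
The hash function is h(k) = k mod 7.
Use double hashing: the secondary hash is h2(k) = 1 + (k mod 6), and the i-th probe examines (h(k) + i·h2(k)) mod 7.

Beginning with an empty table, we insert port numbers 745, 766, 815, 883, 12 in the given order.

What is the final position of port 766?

Insert 745: h=3, slot 3 empty -> index 3.
Insert 766: h=3, h2=5, slot 3 occupied -> index 1.
Insert 815: h=3, h2=6, slot 3 occupied -> index 2.
Insert 883: h=1, h2=2, slots 1,3 occupied -> index 5.
Insert 12: h=5, h2=1, slot 5 occupied -> index 6.
Table: [∅, 766, 815, 745, ∅, 883, 12]

1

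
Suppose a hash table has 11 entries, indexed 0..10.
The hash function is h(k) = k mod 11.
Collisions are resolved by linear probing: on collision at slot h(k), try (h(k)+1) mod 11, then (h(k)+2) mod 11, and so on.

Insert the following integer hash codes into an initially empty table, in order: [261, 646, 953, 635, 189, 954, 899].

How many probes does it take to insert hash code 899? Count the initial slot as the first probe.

261 hashes to 8; slot 8 is free => place at 8.
646 hashes to 8; 8 taken => place at 9.
953 hashes to 7; slot 7 is free => place at 7.
635 hashes to 8; 8,9 taken => place at 10.
189 hashes to 2; slot 2 is free => place at 2.
954 hashes to 8; 8,9,10 taken => place at 0.
899 hashes to 8; 8,9,10,0 taken => place at 1.
Table: [954, 899, 189, -, -, -, -, 953, 261, 646, 635]

5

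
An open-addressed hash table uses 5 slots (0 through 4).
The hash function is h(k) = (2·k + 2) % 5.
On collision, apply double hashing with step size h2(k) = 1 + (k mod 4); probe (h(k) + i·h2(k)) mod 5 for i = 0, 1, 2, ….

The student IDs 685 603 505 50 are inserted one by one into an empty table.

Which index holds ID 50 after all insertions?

0

685 hashes to 2; slot 2 is free => place at 2.
603 hashes to 3; slot 3 is free => place at 3.
505 hashes to 2, h2=2; 2 taken => place at 4.
50 hashes to 2, h2=3; 2 taken => place at 0.
Table: [50, -, 685, 603, 505]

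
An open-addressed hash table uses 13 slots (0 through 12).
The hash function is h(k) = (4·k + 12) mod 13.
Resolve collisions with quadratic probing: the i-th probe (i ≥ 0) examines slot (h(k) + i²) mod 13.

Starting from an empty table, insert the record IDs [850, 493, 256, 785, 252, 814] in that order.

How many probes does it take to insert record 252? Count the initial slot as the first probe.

3

850 hashes to 6; slot 6 is free → place at 6.
493 hashes to 8; slot 8 is free → place at 8.
256 hashes to 9; slot 9 is free → place at 9.
785 hashes to 6; 6 taken → place at 7.
252 hashes to 6; 6,7 taken → place at 10.
814 hashes to 5; slot 5 is free → place at 5.
Table: [—, —, —, —, —, 814, 850, 785, 493, 256, 252, —, —]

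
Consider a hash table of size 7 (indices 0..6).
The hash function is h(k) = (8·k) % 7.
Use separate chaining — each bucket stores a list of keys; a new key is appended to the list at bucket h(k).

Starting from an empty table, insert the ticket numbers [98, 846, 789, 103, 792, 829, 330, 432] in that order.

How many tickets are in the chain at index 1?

98 → bucket 0
846 → bucket 6
789 → bucket 5
103 → bucket 5 (collision)
792 → bucket 1
829 → bucket 3
330 → bucket 1 (collision)
432 → bucket 5 (collision)
Final buckets:
0: 98
1: 792 -> 330
2: -
3: 829
4: -
5: 789 -> 103 -> 432
6: 846

2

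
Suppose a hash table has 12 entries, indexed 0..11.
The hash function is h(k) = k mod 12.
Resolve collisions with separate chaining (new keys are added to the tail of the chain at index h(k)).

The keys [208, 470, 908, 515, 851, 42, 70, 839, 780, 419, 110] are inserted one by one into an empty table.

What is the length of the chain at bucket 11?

4

Insert 208: h=4, bucket 4 empty -> new chain.
Insert 470: h=2, bucket 2 empty -> new chain.
Insert 908: h=8, bucket 8 empty -> new chain.
Insert 515: h=11, bucket 11 empty -> new chain.
Insert 851: h=11, bucket 11 nonempty -> append to chain.
Insert 42: h=6, bucket 6 empty -> new chain.
Insert 70: h=10, bucket 10 empty -> new chain.
Insert 839: h=11, bucket 11 nonempty -> append to chain.
Insert 780: h=0, bucket 0 empty -> new chain.
Insert 419: h=11, bucket 11 nonempty -> append to chain.
Insert 110: h=2, bucket 2 nonempty -> append to chain.
Final buckets:
0: 780
1: —
2: 470 -> 110
3: —
4: 208
5: —
6: 42
7: —
8: 908
9: —
10: 70
11: 515 -> 851 -> 839 -> 419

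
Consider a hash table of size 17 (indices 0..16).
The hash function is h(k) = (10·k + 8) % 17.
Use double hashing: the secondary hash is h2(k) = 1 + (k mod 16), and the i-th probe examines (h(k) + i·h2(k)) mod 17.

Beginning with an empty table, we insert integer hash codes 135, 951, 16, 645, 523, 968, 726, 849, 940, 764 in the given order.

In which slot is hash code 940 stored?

3

Insert 135: h=15, slot 15 empty → index 15.
Insert 951: h=15, h2=8, slot 15 occupied → index 6.
Insert 16: h=15, h2=1, slot 15 occupied → index 16.
Insert 645: h=15, h2=6, slot 15 occupied → index 4.
Insert 523: h=2, slot 2 empty → index 2.
Insert 968: h=15, h2=9, slot 15 occupied → index 7.
Insert 726: h=9, slot 9 empty → index 9.
Insert 849: h=15, h2=2, slot 15 occupied → index 0.
Insert 940: h=7, h2=13, slot 7 occupied → index 3.
Insert 764: h=15, h2=13, slot 15 occupied → index 11.
Table: [849, ., 523, 940, 645, ., 951, 968, ., 726, ., 764, ., ., ., 135, 16]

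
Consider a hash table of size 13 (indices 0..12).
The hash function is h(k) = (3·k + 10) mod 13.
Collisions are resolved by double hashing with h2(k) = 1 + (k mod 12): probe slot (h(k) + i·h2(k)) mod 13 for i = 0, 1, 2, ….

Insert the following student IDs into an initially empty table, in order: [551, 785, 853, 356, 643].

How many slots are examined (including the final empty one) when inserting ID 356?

551: h=12 => slot 12
785: h=12, h2=6, probe 12,5 => slot 5
853: h=8 => slot 8
356: h=12, h2=9, probe 12,8,4 => slot 4
643: h=2 => slot 2
Table: [_, _, 643, _, 356, 785, _, _, 853, _, _, _, 551]

3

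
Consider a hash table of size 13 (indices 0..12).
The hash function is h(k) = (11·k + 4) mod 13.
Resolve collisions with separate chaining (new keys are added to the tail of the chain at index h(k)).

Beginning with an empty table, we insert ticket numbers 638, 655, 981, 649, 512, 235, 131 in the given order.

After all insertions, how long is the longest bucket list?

3

638 -> bucket 2
655 -> bucket 7
981 -> bucket 5
649 -> bucket 6
512 -> bucket 7 (collision)
235 -> bucket 2 (collision)
131 -> bucket 2 (collision)
Final buckets:
0: —
1: —
2: 638 -> 235 -> 131
3: —
4: —
5: 981
6: 649
7: 655 -> 512
8: —
9: —
10: —
11: —
12: —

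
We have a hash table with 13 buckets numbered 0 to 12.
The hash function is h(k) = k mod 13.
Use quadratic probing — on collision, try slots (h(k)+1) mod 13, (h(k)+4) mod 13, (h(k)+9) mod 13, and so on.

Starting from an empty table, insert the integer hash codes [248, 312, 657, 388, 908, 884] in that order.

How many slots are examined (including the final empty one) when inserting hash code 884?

Insert 248: h=1, slot 1 empty → index 1.
Insert 312: h=0, slot 0 empty → index 0.
Insert 657: h=7, slot 7 empty → index 7.
Insert 388: h=11, slot 11 empty → index 11.
Insert 908: h=11, slot 11 occupied → index 12.
Insert 884: h=0, slots 0,1 occupied → index 4.
Table: [312, 248, ., ., 884, ., ., 657, ., ., ., 388, 908]

3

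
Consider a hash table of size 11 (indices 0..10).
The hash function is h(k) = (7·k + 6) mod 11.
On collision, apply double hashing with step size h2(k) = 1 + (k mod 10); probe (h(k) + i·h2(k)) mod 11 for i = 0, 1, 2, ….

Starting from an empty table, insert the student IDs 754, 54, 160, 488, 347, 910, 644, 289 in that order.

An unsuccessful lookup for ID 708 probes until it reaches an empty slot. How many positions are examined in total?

Insert 754: h=4, slot 4 empty => index 4.
Insert 54: h=10, slot 10 empty => index 10.
Insert 160: h=4, h2=1, slot 4 occupied => index 5.
Insert 488: h=1, slot 1 empty => index 1.
Insert 347: h=4, h2=8, slots 4,1 occupied => index 9.
Insert 910: h=7, slot 7 empty => index 7.
Insert 644: h=4, h2=5, slots 4,9 occupied => index 3.
Insert 289: h=5, h2=10, slots 5,4,3 occupied => index 2.
Table: [_, 488, 289, 644, 754, 160, _, 910, _, 347, 54]
Lookup 708: h=1, h2=9, probe 1,10,8 → slot 8 empty, not found.

3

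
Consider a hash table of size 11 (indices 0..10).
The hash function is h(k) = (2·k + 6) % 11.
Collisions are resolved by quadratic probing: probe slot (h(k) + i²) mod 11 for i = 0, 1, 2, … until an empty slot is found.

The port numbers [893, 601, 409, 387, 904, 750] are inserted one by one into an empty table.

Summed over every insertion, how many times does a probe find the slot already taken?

10

893: h=10 => slot 10
601: h=9 => slot 9
409: h=10, probe 10,0 => slot 0
387: h=10, probe 10,0,3 => slot 3
904: h=10, probe 10,0,3,8 => slot 8
750: h=10, probe 10,0,3,8,4 => slot 4
Table: [409, —, —, 387, 750, —, —, —, 904, 601, 893]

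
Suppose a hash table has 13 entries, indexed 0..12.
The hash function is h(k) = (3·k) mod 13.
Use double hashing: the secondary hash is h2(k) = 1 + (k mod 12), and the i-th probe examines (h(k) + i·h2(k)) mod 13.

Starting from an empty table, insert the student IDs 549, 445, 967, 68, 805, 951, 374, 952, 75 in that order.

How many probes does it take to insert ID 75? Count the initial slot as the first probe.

549: h=9 -> slot 9
445: h=9, h2=2, probe 9,11 -> slot 11
967: h=2 -> slot 2
68: h=9, h2=9, probe 9,5 -> slot 5
805: h=10 -> slot 10
951: h=6 -> slot 6
374: h=4 -> slot 4
952: h=9, h2=5, probe 9,1 -> slot 1
75: h=4, h2=4, probe 4,8 -> slot 8
Table: [∅, 952, 967, ∅, 374, 68, 951, ∅, 75, 549, 805, 445, ∅]

2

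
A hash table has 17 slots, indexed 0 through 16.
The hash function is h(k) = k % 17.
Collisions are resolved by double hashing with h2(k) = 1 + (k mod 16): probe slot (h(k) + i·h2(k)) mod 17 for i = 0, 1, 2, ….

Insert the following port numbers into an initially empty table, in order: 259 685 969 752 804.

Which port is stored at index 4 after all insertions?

259

259: h=4 -> slot 4
685: h=5 -> slot 5
969: h=0 -> slot 0
752: h=4, h2=1, probe 4,5,6 -> slot 6
804: h=5, h2=5, probe 5,10 -> slot 10
Table: [969, -, -, -, 259, 685, 752, -, -, -, 804, -, -, -, -, -, -]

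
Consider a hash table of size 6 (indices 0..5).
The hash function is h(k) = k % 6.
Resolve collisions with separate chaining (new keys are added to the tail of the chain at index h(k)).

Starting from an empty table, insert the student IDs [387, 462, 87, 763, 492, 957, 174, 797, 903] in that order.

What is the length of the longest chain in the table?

4

Insert 387: h=3, bucket 3 empty -> new chain.
Insert 462: h=0, bucket 0 empty -> new chain.
Insert 87: h=3, bucket 3 nonempty -> append to chain.
Insert 763: h=1, bucket 1 empty -> new chain.
Insert 492: h=0, bucket 0 nonempty -> append to chain.
Insert 957: h=3, bucket 3 nonempty -> append to chain.
Insert 174: h=0, bucket 0 nonempty -> append to chain.
Insert 797: h=5, bucket 5 empty -> new chain.
Insert 903: h=3, bucket 3 nonempty -> append to chain.
Final buckets:
0: 462 -> 492 -> 174
1: 763
2: —
3: 387 -> 87 -> 957 -> 903
4: —
5: 797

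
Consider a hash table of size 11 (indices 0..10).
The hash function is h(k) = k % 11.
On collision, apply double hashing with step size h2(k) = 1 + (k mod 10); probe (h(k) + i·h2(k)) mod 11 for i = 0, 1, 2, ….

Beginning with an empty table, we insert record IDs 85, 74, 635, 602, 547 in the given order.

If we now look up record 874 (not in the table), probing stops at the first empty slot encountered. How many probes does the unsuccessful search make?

85: h=8 → slot 8
74: h=8, h2=5, probe 8,2 → slot 2
635: h=8, h2=6, probe 8,3 → slot 3
602: h=8, h2=3, probe 8,0 → slot 0
547: h=8, h2=8, probe 8,5 → slot 5
Table: [602, _, 74, 635, _, 547, _, _, 85, _, _]
Lookup 874: h=5, h2=5, probe 5,10 → slot 10 empty, not found.

2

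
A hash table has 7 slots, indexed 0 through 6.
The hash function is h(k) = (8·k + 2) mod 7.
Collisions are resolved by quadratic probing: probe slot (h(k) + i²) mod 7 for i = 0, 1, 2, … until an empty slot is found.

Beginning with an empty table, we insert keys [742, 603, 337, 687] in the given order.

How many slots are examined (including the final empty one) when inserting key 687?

3

742: h=2 → slot 2
603: h=3 → slot 3
337: h=3, probe 3,4 → slot 4
687: h=3, probe 3,4,0 → slot 0
Table: [687, ∅, 742, 603, 337, ∅, ∅]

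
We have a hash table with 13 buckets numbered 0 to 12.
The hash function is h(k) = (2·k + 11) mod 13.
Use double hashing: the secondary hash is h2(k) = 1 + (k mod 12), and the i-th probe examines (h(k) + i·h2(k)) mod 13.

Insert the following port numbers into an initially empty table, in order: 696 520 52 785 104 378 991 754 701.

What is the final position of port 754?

9

696 hashes to 12; slot 12 is free => place at 12.
520 hashes to 11; slot 11 is free => place at 11.
52 hashes to 11, h2=5; 11 taken => place at 3.
785 hashes to 8; slot 8 is free => place at 8.
104 hashes to 11, h2=9; 11 taken => place at 7.
378 hashes to 0; slot 0 is free => place at 0.
991 hashes to 4; slot 4 is free => place at 4.
754 hashes to 11, h2=11; 11 taken => place at 9.
701 hashes to 9, h2=6; 9 taken => place at 2.
Table: [378, -, 701, 52, 991, -, -, 104, 785, 754, -, 520, 696]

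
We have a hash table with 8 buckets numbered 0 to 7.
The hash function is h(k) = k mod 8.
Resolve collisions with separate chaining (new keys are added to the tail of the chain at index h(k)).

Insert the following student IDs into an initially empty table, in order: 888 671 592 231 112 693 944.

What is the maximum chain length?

Insert 888: h=0, bucket 0 empty -> new chain.
Insert 671: h=7, bucket 7 empty -> new chain.
Insert 592: h=0, bucket 0 nonempty -> append to chain.
Insert 231: h=7, bucket 7 nonempty -> append to chain.
Insert 112: h=0, bucket 0 nonempty -> append to chain.
Insert 693: h=5, bucket 5 empty -> new chain.
Insert 944: h=0, bucket 0 nonempty -> append to chain.
Final buckets:
0: 888 -> 592 -> 112 -> 944
1: -
2: -
3: -
4: -
5: 693
6: -
7: 671 -> 231

4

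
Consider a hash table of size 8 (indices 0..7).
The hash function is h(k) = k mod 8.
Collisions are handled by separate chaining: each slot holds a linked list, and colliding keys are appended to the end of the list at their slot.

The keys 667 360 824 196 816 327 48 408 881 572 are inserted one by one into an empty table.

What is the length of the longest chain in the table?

5

667 → bucket 3
360 → bucket 0
824 → bucket 0 (collision)
196 → bucket 4
816 → bucket 0 (collision)
327 → bucket 7
48 → bucket 0 (collision)
408 → bucket 0 (collision)
881 → bucket 1
572 → bucket 4 (collision)
Final buckets:
0: 360 -> 824 -> 816 -> 48 -> 408
1: 881
2: .
3: 667
4: 196 -> 572
5: .
6: .
7: 327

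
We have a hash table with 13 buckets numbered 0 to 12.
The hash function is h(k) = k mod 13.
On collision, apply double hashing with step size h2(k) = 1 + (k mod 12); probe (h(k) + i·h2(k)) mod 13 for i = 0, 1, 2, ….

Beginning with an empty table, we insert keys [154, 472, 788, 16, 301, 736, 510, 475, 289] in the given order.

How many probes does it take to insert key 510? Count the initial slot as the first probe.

2

Insert 154: h=11, slot 11 empty → index 11.
Insert 472: h=4, slot 4 empty → index 4.
Insert 788: h=8, slot 8 empty → index 8.
Insert 16: h=3, slot 3 empty → index 3.
Insert 301: h=2, slot 2 empty → index 2.
Insert 736: h=8, h2=5, slot 8 occupied → index 0.
Insert 510: h=3, h2=7, slot 3 occupied → index 10.
Insert 475: h=7, slot 7 empty → index 7.
Insert 289: h=3, h2=2, slot 3 occupied → index 5.
Table: [736, —, 301, 16, 472, 289, —, 475, 788, —, 510, 154, —]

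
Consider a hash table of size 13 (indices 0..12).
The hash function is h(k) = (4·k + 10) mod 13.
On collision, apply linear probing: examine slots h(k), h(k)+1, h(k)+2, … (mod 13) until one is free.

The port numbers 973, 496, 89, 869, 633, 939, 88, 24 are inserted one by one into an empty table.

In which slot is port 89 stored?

3

Insert 973: h=2, slot 2 empty → index 2.
Insert 496: h=5, slot 5 empty → index 5.
Insert 89: h=2, slot 2 occupied → index 3.
Insert 869: h=2, slots 2,3 occupied → index 4.
Insert 633: h=7, slot 7 empty → index 7.
Insert 939: h=9, slot 9 empty → index 9.
Insert 88: h=11, slot 11 empty → index 11.
Insert 24: h=2, slots 2,3,4,5 occupied → index 6.
Table: [-, -, 973, 89, 869, 496, 24, 633, -, 939, -, 88, -]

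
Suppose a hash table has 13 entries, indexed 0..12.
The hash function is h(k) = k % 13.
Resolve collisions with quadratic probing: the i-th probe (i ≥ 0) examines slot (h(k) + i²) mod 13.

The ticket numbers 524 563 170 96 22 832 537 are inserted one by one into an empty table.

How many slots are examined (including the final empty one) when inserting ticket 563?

524 hashes to 4; slot 4 is free -> place at 4.
563 hashes to 4; 4 taken -> place at 5.
170 hashes to 1; slot 1 is free -> place at 1.
96 hashes to 5; 5 taken -> place at 6.
22 hashes to 9; slot 9 is free -> place at 9.
832 hashes to 0; slot 0 is free -> place at 0.
537 hashes to 4; 4,5 taken -> place at 8.
Table: [832, 170, ., ., 524, 563, 96, ., 537, 22, ., ., .]

2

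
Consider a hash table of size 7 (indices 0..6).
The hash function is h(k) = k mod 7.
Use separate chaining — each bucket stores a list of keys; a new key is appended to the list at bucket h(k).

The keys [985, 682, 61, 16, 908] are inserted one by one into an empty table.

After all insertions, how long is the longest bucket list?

3

Insert 985: h=5, bucket 5 empty -> new chain.
Insert 682: h=3, bucket 3 empty -> new chain.
Insert 61: h=5, bucket 5 nonempty -> append to chain.
Insert 16: h=2, bucket 2 empty -> new chain.
Insert 908: h=5, bucket 5 nonempty -> append to chain.
Final buckets:
0: -
1: -
2: 16
3: 682
4: -
5: 985 -> 61 -> 908
6: -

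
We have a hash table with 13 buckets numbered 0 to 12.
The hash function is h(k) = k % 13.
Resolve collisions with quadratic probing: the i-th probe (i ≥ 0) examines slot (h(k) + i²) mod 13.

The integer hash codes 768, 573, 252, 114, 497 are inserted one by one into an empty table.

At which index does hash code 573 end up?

Insert 768: h=1, slot 1 empty => index 1.
Insert 573: h=1, slot 1 occupied => index 2.
Insert 252: h=5, slot 5 empty => index 5.
Insert 114: h=10, slot 10 empty => index 10.
Insert 497: h=3, slot 3 empty => index 3.
Table: [., 768, 573, 497, ., 252, ., ., ., ., 114, ., .]

2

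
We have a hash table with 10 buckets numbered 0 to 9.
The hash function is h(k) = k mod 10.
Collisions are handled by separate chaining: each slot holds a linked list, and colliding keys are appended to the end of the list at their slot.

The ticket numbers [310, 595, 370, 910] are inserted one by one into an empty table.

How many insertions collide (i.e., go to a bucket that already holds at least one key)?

2

310 -> bucket 0
595 -> bucket 5
370 -> bucket 0 (collision)
910 -> bucket 0 (collision)
Final buckets:
0: 310 -> 370 -> 910
1: ∅
2: ∅
3: ∅
4: ∅
5: 595
6: ∅
7: ∅
8: ∅
9: ∅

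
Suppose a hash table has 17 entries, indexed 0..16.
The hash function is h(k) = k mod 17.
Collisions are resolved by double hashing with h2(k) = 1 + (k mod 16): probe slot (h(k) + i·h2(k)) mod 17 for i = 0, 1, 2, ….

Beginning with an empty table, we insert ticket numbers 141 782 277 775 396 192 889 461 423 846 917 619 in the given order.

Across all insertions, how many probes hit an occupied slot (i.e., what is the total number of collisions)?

6

141 hashes to 5; slot 5 is free → place at 5.
782 hashes to 0; slot 0 is free → place at 0.
277 hashes to 5, h2=6; 5 taken → place at 11.
775 hashes to 10; slot 10 is free → place at 10.
396 hashes to 5, h2=13; 5 taken → place at 1.
192 hashes to 5, h2=1; 5 taken → place at 6.
889 hashes to 5, h2=10; 5 taken → place at 15.
461 hashes to 2; slot 2 is free → place at 2.
423 hashes to 15, h2=8; 15,6 taken → place at 14.
846 hashes to 13; slot 13 is free → place at 13.
917 hashes to 16; slot 16 is free → place at 16.
619 hashes to 7; slot 7 is free → place at 7.
Table: [782, 396, 461, _, _, 141, 192, 619, _, _, 775, 277, _, 846, 423, 889, 917]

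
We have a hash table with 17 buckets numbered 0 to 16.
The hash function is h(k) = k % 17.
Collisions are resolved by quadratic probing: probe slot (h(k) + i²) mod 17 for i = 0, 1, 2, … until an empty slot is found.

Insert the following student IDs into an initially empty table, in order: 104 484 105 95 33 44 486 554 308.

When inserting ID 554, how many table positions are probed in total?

5

104 hashes to 2; slot 2 is free -> place at 2.
484 hashes to 8; slot 8 is free -> place at 8.
105 hashes to 3; slot 3 is free -> place at 3.
95 hashes to 10; slot 10 is free -> place at 10.
33 hashes to 16; slot 16 is free -> place at 16.
44 hashes to 10; 10 taken -> place at 11.
486 hashes to 10; 10,11 taken -> place at 14.
554 hashes to 10; 10,11,14,2 taken -> place at 9.
308 hashes to 2; 2,3 taken -> place at 6.
Table: [∅, ∅, 104, 105, ∅, ∅, 308, ∅, 484, 554, 95, 44, ∅, ∅, 486, ∅, 33]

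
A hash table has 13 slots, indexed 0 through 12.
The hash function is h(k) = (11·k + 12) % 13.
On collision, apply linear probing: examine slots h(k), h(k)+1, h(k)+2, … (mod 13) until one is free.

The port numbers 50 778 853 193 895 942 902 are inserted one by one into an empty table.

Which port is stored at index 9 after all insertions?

853

50 hashes to 3; slot 3 is free → place at 3.
778 hashes to 3; 3 taken → place at 4.
853 hashes to 9; slot 9 is free → place at 9.
193 hashes to 3; 3,4 taken → place at 5.
895 hashes to 3; 3,4,5 taken → place at 6.
942 hashes to 0; slot 0 is free → place at 0.
902 hashes to 2; slot 2 is free → place at 2.
Table: [942, -, 902, 50, 778, 193, 895, -, -, 853, -, -, -]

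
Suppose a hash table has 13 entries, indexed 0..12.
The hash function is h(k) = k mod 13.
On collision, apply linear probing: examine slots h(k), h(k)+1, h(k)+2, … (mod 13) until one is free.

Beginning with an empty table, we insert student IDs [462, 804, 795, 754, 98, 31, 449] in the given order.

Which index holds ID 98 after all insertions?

462 hashes to 7; slot 7 is free -> place at 7.
804 hashes to 11; slot 11 is free -> place at 11.
795 hashes to 2; slot 2 is free -> place at 2.
754 hashes to 0; slot 0 is free -> place at 0.
98 hashes to 7; 7 taken -> place at 8.
31 hashes to 5; slot 5 is free -> place at 5.
449 hashes to 7; 7,8 taken -> place at 9.
Table: [754, ∅, 795, ∅, ∅, 31, ∅, 462, 98, 449, ∅, 804, ∅]

8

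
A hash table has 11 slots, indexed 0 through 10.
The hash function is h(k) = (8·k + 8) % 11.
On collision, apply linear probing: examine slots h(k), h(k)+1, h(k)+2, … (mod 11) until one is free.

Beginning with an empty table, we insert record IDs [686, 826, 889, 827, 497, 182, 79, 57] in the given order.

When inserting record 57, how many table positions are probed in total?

686 hashes to 7; slot 7 is free => place at 7.
826 hashes to 5; slot 5 is free => place at 5.
889 hashes to 3; slot 3 is free => place at 3.
827 hashes to 2; slot 2 is free => place at 2.
497 hashes to 2; 2,3 taken => place at 4.
182 hashes to 1; slot 1 is free => place at 1.
79 hashes to 2; 2,3,4,5 taken => place at 6.
57 hashes to 2; 2,3,4,5,6,7 taken => place at 8.
Table: [—, 182, 827, 889, 497, 826, 79, 686, 57, —, —]

7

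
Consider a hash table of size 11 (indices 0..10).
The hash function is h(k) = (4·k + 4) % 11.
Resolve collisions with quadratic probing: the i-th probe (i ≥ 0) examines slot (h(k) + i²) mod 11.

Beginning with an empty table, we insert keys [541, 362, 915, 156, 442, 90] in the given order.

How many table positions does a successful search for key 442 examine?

4

Insert 541: h=1, slot 1 empty -> index 1.
Insert 362: h=0, slot 0 empty -> index 0.
Insert 915: h=1, slot 1 occupied -> index 2.
Insert 156: h=1, slots 1,2 occupied -> index 5.
Insert 442: h=1, slots 1,2,5 occupied -> index 10.
Insert 90: h=1, slots 1,2,5,10 occupied -> index 6.
Table: [362, 541, 915, -, -, 156, 90, -, -, -, 442]
Lookup 442: h=1, probe 1,2,5,10 → found at 10.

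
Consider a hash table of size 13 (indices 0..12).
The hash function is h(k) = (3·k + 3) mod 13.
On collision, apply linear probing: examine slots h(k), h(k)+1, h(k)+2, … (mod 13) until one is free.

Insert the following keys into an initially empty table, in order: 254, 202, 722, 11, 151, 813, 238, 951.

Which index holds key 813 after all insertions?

2

254 hashes to 11; slot 11 is free → place at 11.
202 hashes to 11; 11 taken → place at 12.
722 hashes to 11; 11,12 taken → place at 0.
11 hashes to 10; slot 10 is free → place at 10.
151 hashes to 1; slot 1 is free → place at 1.
813 hashes to 11; 11,12,0,1 taken → place at 2.
238 hashes to 2; 2 taken → place at 3.
951 hashes to 9; slot 9 is free → place at 9.
Table: [722, 151, 813, 238, ., ., ., ., ., 951, 11, 254, 202]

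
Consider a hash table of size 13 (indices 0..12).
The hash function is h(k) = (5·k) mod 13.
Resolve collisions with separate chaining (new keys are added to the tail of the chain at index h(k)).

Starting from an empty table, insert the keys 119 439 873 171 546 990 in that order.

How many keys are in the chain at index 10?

4

119 -> bucket 10
439 -> bucket 11
873 -> bucket 10 (collision)
171 -> bucket 10 (collision)
546 -> bucket 0
990 -> bucket 10 (collision)
Final buckets:
0: 546
1: -
2: -
3: -
4: -
5: -
6: -
7: -
8: -
9: -
10: 119 -> 873 -> 171 -> 990
11: 439
12: -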